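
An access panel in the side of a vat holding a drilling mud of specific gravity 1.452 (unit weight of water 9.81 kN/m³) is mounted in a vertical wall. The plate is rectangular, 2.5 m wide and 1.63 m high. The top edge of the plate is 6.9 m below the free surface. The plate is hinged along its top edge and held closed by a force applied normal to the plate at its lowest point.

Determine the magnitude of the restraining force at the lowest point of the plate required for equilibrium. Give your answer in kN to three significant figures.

P ≈ 232 kN

γ = 1.452 × 9.81 = 14.24412 kN/m³.
The centroid lies 1.63/2 = 0.815 m below the top edge, so the centroid depth is h_c = 6.9 + 0.815 = 7.715 m.
A = 2.5 × 1.63 = 4.075 m².
Resultant F = γ·h_c·A = 14.24412 × 7.715 × 4.075 = 447.816 kN.
I_c = b·h³/12 = 2.5 × 1.63³/12 = 0.902239 m⁴.
Centre of pressure: y_p = y_c + I_c/(y_c·A) = 7.715 + 0.902239/(7.715 × 4.075) = 7.715 + 0.0286984 = 7.7437 m along the plane.
The resultant acts 0.815 + 0.0286984 = 0.843698 m (along the plate) below the hinge at the top edge, so the moment about the hinge is M = F × 0.843698 = 447.816 × 0.843698 = 377.821 kN·m.
A normal force at the bottom, 1.63 m from the hinge, must supply this moment: P = 377.821/1.63 = 231.792 kN.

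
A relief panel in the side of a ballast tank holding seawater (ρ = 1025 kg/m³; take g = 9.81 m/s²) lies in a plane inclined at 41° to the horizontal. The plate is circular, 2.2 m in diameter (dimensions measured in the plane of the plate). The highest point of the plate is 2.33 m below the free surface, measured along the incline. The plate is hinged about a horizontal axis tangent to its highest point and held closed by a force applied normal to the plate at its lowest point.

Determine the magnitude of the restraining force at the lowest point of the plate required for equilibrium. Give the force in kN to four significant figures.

γ = ρg = 1025 × 9.81 / 1000 = 10.05525 kN/m³.
Let θ = 41° be the plate's angle to the horizontal; measure y along the incline from where the plane meets the free surface. Vertical depth h = y·sinθ with sinθ = 0.656059.
The centroid is at the centre, 1.1 m below the top of the plate, so y_c = 2.33 + 1.1 = 3.43 m and h_c = 3.43 × 0.656059 = 2.25028 m.
A = π(1.1)² = 3.80133 m².
Resultant F = γ·h_c·A = 10.05525 × 2.25028 × 3.80133 = 86.0132 kN.
I_c = πr⁴/4 = π × 1.1⁴/4 = 1.1499 m⁴.
Centre of pressure: y_p = y_c + I_c/(y_c·A) = 3.43 + 1.1499/(3.43 × 3.80133) = 3.43 + 0.0881922 = 3.51819 m along the plane.
The resultant acts 1.1 + 0.0881922 = 1.18819 m (along the plate) below the hinge at the top edge, so the moment about the hinge is M = F × 1.18819 = 86.0132 × 1.18819 = 102.2 kN·m.
A normal force at the bottom, 2.2 m from the hinge, must supply this moment: P = 102.2/2.2 = 46.4545 kN.

P ≈ 46.45 kN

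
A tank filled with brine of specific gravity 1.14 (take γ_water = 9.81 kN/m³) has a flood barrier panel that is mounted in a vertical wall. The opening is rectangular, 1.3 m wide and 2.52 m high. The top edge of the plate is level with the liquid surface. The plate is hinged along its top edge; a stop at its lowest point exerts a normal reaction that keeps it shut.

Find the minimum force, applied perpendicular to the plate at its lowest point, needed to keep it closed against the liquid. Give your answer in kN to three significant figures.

γ = 1.14 × 9.81 = 11.1834 kN/m³.
The centroid lies 2.52/2 = 1.26 m below the top edge, so the centroid depth is h_c = 1.26 m.
A = 1.3 × 2.52 = 3.276 m².
Resultant F = γ·h_c·A = 11.1834 × 1.26 × 3.276 = 46.1624 kN.
I_c = b·h³/12 = 1.3 × 2.52³/12 = 1.73366 m⁴.
Centre of pressure: y_p = y_c + I_c/(y_c·A) = 1.26 + 1.73366/(1.26 × 3.276) = 1.26 + 0.42 = 1.68 m along the plane.
The resultant acts 1.26 + 0.42 = 1.68 m (along the plate) below the hinge at the top edge, so the moment about the hinge is M = F × 1.68 = 46.1624 × 1.68 = 77.5528 kN·m.
A normal force at the bottom, 2.52 m from the hinge, must supply this moment: P = 77.5528/2.52 = 30.7749 kN.

P ≈ 30.8 kN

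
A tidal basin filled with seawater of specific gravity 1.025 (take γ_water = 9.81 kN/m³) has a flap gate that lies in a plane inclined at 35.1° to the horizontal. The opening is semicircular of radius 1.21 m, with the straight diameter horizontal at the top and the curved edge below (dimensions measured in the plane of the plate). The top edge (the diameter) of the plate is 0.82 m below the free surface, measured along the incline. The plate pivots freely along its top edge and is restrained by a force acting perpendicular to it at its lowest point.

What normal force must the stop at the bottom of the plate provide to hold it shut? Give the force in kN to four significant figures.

P ≈ 8.650 kN

γ = 1.025 × 9.81 = 10.05525 kN/m³.
Let θ = 35.1° be the plate's angle to the horizontal; measure y along the incline from where the plane meets the free surface. Vertical depth h = y·sinθ with sinθ = 0.575005.
The centroid of a semicircle lies 4r/(3π) = 0.51354 m from the diameter, here below the top edge, so y_c = 0.82 + 0.51354 = 1.33354 m and h_c = 1.33354 × 0.575005 = 0.766792 m.
A = πr²/2 = π × 1.21²/2 = 2.2998 m².
Resultant F = γ·h_c·A = 10.05525 × 0.766792 × 2.2998 = 17.7321 kN.
I_c = (π/8 − 8/(9π))·r⁴ = 0.109757 × 1.21⁴ = 0.235274 m⁴.
Centre of pressure: y_p = y_c + I_c/(y_c·A) = 1.33354 + 0.235274/(1.33354 × 2.2998) = 1.33354 + 0.0767146 = 1.41025 m along the plane.
The resultant acts 0.51354 + 0.0767146 = 0.590255 m (along the plate) below the hinge at the top edge, so the moment about the hinge is M = F × 0.590255 = 17.7321 × 0.590255 = 10.4665 kN·m.
A normal force at the bottom, 1.21 m from the hinge, must supply this moment: P = 10.4665/1.21 = 8.65 kN.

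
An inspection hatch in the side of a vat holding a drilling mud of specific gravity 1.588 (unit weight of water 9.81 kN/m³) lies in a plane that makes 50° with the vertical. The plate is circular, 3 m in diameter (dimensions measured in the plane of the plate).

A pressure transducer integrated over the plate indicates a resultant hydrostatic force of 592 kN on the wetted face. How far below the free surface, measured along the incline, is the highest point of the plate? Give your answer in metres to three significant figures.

y_top ≈ 6.86 m

γ = 1.588 × 9.81 = 15.57828 kN/m³.
A = π(1.5)² = 7.06858 m².
From F = γ·h_c·A, the centroid depth is h_c = 592/(15.57828 × 7.06858) = 5.37613 m.
The plate makes 50° with the vertical, i.e. θ = 90° − 50° = 40° to the horizontal. Measuring y along the incline from the free-surface line, vertical depth h = y·sinθ with sinθ = 0.642788.
Along the incline, y_c = h_c/sinθ = 5.37613/0.642788 = 8.36377 m.
The centroid is at the centre, 1.5 m below the top of the plate, so the highest point sits at y_top = 8.36377 − 1.5 = 6.86377 m along the incline.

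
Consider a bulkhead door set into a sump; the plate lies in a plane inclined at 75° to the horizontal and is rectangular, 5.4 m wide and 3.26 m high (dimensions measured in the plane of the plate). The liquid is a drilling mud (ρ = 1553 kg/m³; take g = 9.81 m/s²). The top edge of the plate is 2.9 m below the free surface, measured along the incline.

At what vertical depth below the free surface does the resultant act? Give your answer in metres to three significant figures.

γ = ρg = 1553 × 9.81 / 1000 = 15.23493 kN/m³.
Let θ = 75° be the plate's angle to the horizontal; measure y along the incline from where the plane meets the free surface. Vertical depth h = y·sinθ with sinθ = 0.965926.
The centroid lies 3.26/2 = 1.63 m below the top edge, so y_c = 2.9 + 1.63 = 4.53 m and h_c = 4.53 × 0.965926 = 4.37564 m.
A = 5.4 × 3.26 = 17.604 m².
Resultant F = γ·h_c·A = 15.23493 × 4.37564 × 17.604 = 1173.53 kN.
I_c = b·h³/12 = 5.4 × 3.26³/12 = 15.5907 m⁴.
Centre of pressure: y_p = y_c + I_c/(y_c·A) = 4.53 + 15.5907/(4.53 × 17.604) = 4.53 + 0.195504 = 4.7255 m along the plane.
Vertically, h_p = y_p·sinθ = 4.7255 × 0.965926 = 4.56448 m.

h_p = 4.56 m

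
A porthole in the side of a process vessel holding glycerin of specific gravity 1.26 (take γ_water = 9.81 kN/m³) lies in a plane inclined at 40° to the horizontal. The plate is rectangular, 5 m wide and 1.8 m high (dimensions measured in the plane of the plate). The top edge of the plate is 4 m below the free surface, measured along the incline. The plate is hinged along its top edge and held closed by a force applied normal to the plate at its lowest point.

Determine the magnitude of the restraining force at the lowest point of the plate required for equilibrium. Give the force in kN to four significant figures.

P ≈ 185.9 kN

γ = 1.26 × 9.81 = 12.3606 kN/m³.
Let θ = 40° be the plate's angle to the horizontal; measure y along the incline from where the plane meets the free surface. Vertical depth h = y·sinθ with sinθ = 0.642788.
The centroid lies 1.8/2 = 0.9 m below the top edge, so y_c = 4 + 0.9 = 4.9 m and h_c = 4.9 × 0.642788 = 3.14966 m.
A = 5 × 1.8 = 9 m².
Resultant F = γ·h_c·A = 12.3606 × 3.14966 × 9 = 350.385 kN.
I_c = b·h³/12 = 5 × 1.8³/12 = 2.43 m⁴.
Centre of pressure: y_p = y_c + I_c/(y_c·A) = 4.9 + 2.43/(4.9 × 9) = 4.9 + 0.055102 = 4.9551 m along the plane.
The resultant acts 0.9 + 0.055102 = 0.955102 m (along the plate) below the hinge at the top edge, so the moment about the hinge is M = F × 0.955102 = 350.385 × 0.955102 = 334.653 kN·m.
A normal force at the bottom, 1.8 m from the hinge, must supply this moment: P = 334.653/1.8 = 185.918 kN.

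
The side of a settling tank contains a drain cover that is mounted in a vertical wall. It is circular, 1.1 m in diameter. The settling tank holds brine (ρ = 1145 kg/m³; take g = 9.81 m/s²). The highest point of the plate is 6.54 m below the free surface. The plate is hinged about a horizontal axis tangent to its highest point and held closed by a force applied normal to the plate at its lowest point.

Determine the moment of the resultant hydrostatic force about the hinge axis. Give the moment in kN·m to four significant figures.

M ≈ 42.43 kN·m

γ = ρg = 1145 × 9.81 / 1000 = 11.23245 kN/m³.
The centroid is at the centre, 0.55 m below the top of the plate, so the centroid depth is h_c = 6.54 + 0.55 = 7.09 m.
A = π(0.55)² = 0.950332 m².
Resultant F = γ·h_c·A = 11.23245 × 7.09 × 0.950332 = 75.6826 kN.
I_c = πr⁴/4 = π × 0.55⁴/4 = 0.0718688 m⁴.
Centre of pressure: y_p = y_c + I_c/(y_c·A) = 7.09 + 0.0718688/(7.09 × 0.950332) = 7.09 + 0.0106664 = 7.10067 m along the plane.
The resultant acts 0.55 + 0.0106664 = 0.560666 m (along the plate) below the hinge at the top edge, so the moment about the hinge is M = F × 0.560666 = 75.6826 × 0.560666 = 42.4327 kN·m.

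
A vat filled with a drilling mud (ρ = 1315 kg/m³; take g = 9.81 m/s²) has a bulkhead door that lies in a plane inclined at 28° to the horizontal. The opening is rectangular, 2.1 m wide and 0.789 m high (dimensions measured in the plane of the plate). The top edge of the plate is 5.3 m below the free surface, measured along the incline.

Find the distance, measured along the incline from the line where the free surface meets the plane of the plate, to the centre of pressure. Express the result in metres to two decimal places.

y_p = 5.70 m

γ = ρg = 1315 × 9.81 / 1000 = 12.90015 kN/m³.
Let θ = 28° be the plate's angle to the horizontal; measure y along the incline from where the plane meets the free surface. Vertical depth h = y·sinθ with sinθ = 0.469472.
The centroid lies 0.789/2 = 0.3945 m below the top edge, so y_c = 5.3 + 0.3945 = 5.6945 m and h_c = 5.6945 × 0.469472 = 2.67341 m.
A = 2.1 × 0.789 = 1.6569 m².
Resultant F = γ·h_c·A = 12.90015 × 2.67341 × 1.6569 = 57.1422 kN.
I_c = b·h³/12 = 2.1 × 0.789³/12 = 0.0859546 m⁴.
Centre of pressure: y_p = y_c + I_c/(y_c·A) = 5.6945 + 0.0859546/(5.6945 × 1.6569) = 5.6945 + 0.00910998 = 5.70361 m along the plane.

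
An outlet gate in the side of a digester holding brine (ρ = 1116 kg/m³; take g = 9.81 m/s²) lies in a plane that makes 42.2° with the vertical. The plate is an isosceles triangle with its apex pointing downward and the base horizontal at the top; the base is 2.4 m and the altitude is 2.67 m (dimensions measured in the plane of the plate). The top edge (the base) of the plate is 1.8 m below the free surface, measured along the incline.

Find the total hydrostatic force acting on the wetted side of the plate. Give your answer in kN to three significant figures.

γ = ρg = 1116 × 9.81 / 1000 = 10.94796 kN/m³.
The plate makes 42.2° with the vertical, i.e. θ = 90° − 42.2° = 47.8° to the horizontal. Measuring y along the incline from the free-surface line, vertical depth h = y·sinθ with sinθ = 0.740805.
With the apex down, the centroid sits h/3 = 2.67/3 = 0.89 m below the base (the top edge), so y_c = 1.8 + 0.89 = 2.69 m and h_c = 2.69 × 0.740805 = 1.99277 m.
A = ½ × 2.4 × 2.67 = 3.204 m².
Resultant F = γ·h_c·A = 10.94796 × 1.99277 × 3.204 = 69.9009 kN.

F ≈ 69.9 kN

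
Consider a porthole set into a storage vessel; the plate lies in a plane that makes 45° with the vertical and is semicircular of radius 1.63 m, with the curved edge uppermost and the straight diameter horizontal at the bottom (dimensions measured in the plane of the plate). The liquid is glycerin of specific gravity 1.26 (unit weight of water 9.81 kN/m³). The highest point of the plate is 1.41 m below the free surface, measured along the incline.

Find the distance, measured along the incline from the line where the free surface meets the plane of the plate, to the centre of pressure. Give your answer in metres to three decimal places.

y_p = 2.427 m

γ = 1.26 × 9.81 = 12.3606 kN/m³.
The plate makes 45° with the vertical, i.e. θ = 90° − 45° = 45° to the horizontal. Measuring y along the incline from the free-surface line, vertical depth h = y·sinθ with sinθ = 0.707107.
The centroid lies 4r/(3π) = 0.691793 m above the diameter, so r − 4r/(3π) = 1.63 − 0.691793 = 0.938207 m below the topmost point, so y_c = 1.41 + 0.938207 = 2.34821 m and h_c = 2.34821 × 0.707107 = 1.66044 m.
A = πr²/2 = π × 1.63²/2 = 4.17345 m².
Resultant F = γ·h_c·A = 12.3606 × 1.66044 × 4.17345 = 85.656 kN.
I_c = (π/8 − 8/(9π))·r⁴ = 0.109757 × 1.63⁴ = 0.774788 m⁴.
Centre of pressure: y_p = y_c + I_c/(y_c·A) = 2.34821 + 0.774788/(2.34821 × 4.17345) = 2.34821 + 0.0790589 = 2.42727 m along the plane.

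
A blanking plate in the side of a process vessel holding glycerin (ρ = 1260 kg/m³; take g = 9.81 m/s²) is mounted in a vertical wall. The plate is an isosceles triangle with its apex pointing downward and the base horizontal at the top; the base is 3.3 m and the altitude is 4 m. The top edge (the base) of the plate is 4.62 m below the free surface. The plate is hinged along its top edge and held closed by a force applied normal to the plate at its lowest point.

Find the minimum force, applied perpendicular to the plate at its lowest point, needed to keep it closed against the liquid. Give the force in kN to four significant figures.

γ = ρg = 1260 × 9.81 / 1000 = 12.3606 kN/m³.
With the apex down, the centroid sits h/3 = 4/3 = 1.33333 m below the base (the top edge), so the centroid depth is h_c = 4.62 + 1.33333 = 5.95333 m.
A = ½ × 3.3 × 4 = 6.6 m².
Resultant F = γ·h_c·A = 12.3606 × 5.95333 × 6.6 = 485.672 kN.
I_c = b·h³/36 = 3.3 × 4³/36 = 5.86667 m⁴.
Centre of pressure: y_p = y_c + I_c/(y_c·A) = 5.95333 + 5.86667/(5.95333 × 6.6) = 5.95333 + 0.14931 = 6.10264 m along the plane.
The resultant acts 1.33333 + 0.14931 = 1.48264 m (along the plate) below the hinge at the top edge, so the moment about the hinge is M = F × 1.48264 = 485.672 × 1.48264 = 720.077 kN·m.
A normal force at the bottom, 4 m from the hinge, must supply this moment: P = 720.077/4 = 180.019 kN.

P ≈ 180.0 kN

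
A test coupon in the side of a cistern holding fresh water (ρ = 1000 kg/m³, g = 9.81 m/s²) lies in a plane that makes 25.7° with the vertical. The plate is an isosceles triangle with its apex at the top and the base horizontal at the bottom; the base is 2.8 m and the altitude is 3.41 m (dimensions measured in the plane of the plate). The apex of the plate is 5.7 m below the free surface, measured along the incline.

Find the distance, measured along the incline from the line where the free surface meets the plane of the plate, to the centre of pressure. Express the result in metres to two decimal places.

y_p = 8.05 m

γ = ρg = 1000 × 9.81 = 9810 N/m³ = 9.81 kN/m³.
The plate makes 25.7° with the vertical, i.e. θ = 90° − 25.7° = 64.3° to the horizontal. Measuring y along the incline from the free-surface line, vertical depth h = y·sinθ with sinθ = 0.901077.
With the apex up, the centroid sits 2h/3 = 2 × 3.41/3 = 2.27333 m below the apex, so y_c = 5.7 + 2.27333 = 7.97333 m and h_c = 7.97333 × 0.901077 = 7.18458 m.
A = ½ × 2.8 × 3.41 = 4.774 m².
Resultant F = γ·h_c·A = 9.81 × 7.18458 × 4.774 = 336.475 kN.
I_c = b·h³/36 = 2.8 × 3.41³/36 = 3.08403 m⁴.
Centre of pressure: y_p = y_c + I_c/(y_c·A) = 7.97333 + 3.08403/(7.97333 × 4.774) = 7.97333 + 0.0810208 = 8.05435 m along the plane.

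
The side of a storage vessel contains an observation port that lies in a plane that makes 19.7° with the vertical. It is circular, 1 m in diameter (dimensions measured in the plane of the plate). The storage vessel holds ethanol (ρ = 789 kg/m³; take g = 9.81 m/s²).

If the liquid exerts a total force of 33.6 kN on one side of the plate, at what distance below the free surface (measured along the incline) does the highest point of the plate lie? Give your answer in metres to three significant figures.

γ = ρg = 789 × 9.81 / 1000 = 7.74009 kN/m³.
A = π(0.5)² = 0.785398 m².
From F = γ·h_c·A, the centroid depth is h_c = 33.6/(7.74009 × 0.785398) = 5.52718 m.
The plate makes 19.7° with the vertical, i.e. θ = 90° − 19.7° = 70.3° to the horizontal. Measuring y along the incline from the free-surface line, vertical depth h = y·sinθ with sinθ = 0.941471.
Along the incline, y_c = h_c/sinθ = 5.52718/0.941471 = 5.87079 m.
The centroid is at the centre, 0.5 m below the top of the plate, so the highest point sits at y_top = 5.87079 − 0.5 = 5.37079 m along the incline.

y_top ≈ 5.37 m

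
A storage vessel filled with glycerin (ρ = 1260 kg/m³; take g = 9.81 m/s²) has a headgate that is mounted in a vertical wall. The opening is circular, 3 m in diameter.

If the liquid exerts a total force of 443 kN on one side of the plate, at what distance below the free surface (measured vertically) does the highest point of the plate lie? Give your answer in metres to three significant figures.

d_top ≈ 3.57 m

γ = ρg = 1260 × 9.81 / 1000 = 12.3606 kN/m³.
A = π(1.5)² = 7.06858 m².
From F = γ·h_c·A, the centroid depth is h_c = 443/(12.3606 × 7.06858) = 5.07028 m.
The centroid is at the centre, 1.5 m below the top of the plate, so the highest point sits at h_top = 5.07028 − 1.5 = 3.57028 m below the surface.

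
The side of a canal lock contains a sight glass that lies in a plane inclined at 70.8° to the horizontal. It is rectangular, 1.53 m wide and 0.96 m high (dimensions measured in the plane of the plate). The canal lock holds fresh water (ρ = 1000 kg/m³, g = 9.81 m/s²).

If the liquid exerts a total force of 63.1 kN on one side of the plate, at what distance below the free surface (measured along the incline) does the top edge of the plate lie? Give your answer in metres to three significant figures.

γ = ρg = 1000 × 9.81 = 9810 N/m³ = 9.81 kN/m³.
A = 1.53 × 0.96 = 1.4688 m².
From F = γ·h_c·A, the centroid depth is h_c = 63.1/(9.81 × 1.4688) = 4.37923 m.
Let θ = 70.8° be the plate's angle to the horizontal; measure y along the incline from where the plane meets the free surface. Vertical depth h = y·sinθ with sinθ = 0.944376.
Along the incline, y_c = h_c/sinθ = 4.37923/0.944376 = 4.63717 m.
The centroid lies 0.96/2 = 0.48 m below the top edge, so the top edge sits at y_top = 4.63717 − 0.48 = 4.15717 m along the incline.

y_top ≈ 4.16 m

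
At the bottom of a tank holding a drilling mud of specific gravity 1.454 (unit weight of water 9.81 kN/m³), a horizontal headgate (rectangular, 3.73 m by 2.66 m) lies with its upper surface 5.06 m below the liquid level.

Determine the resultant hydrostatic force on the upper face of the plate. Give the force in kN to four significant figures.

F ≈ 716.1 kN

γ = 1.454 × 9.81 = 14.26374 kN/m³.
The plate is horizontal, so pressure is uniform at p = γ·h = 14.26374 × 5.06 = 72.1745 kN/m².
A = 3.73 × 2.66 = 9.9218 m².
F = p·A = 72.1745 × 9.9218 = 716.101 kN.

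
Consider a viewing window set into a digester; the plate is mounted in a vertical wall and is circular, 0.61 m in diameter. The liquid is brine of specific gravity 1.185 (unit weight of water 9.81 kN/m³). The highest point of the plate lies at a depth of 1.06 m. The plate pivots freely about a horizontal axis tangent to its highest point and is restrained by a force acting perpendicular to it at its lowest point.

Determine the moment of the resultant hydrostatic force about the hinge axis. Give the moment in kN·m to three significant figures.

M ≈ 1.49 kN·m

γ = 1.185 × 9.81 = 11.62485 kN/m³.
The centroid is at the centre, 0.305 m below the top of the plate, so the centroid depth is h_c = 1.06 + 0.305 = 1.365 m.
A = π(0.305)² = 0.292247 m².
Resultant F = γ·h_c·A = 11.62485 × 1.365 × 0.292247 = 4.63735 kN.
I_c = πr⁴/4 = π × 0.305⁴/4 = 0.00679656 m⁴.
Centre of pressure: y_p = y_c + I_c/(y_c·A) = 1.365 + 0.00679656/(1.365 × 0.292247) = 1.365 + 0.0170375 = 1.38204 m along the plane.
The resultant acts 0.305 + 0.0170375 = 0.322037 m (along the plate) below the hinge at the top edge, so the moment about the hinge is M = F × 0.322037 = 4.63735 × 0.322037 = 1.4934 kN·m.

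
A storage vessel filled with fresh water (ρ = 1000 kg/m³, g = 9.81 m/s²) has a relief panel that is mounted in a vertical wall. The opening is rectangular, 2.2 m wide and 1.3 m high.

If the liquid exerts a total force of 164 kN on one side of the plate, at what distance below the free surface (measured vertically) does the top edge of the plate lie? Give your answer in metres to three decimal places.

γ = ρg = 1000 × 9.81 = 9810 N/m³ = 9.81 kN/m³.
A = 2.2 × 1.3 = 2.86 m².
From F = γ·h_c·A, the centroid depth is h_c = 164/(9.81 × 2.86) = 5.84533 m.
The centroid lies 1.3/2 = 0.65 m below the top edge, so the top edge sits at h_top = 5.84533 − 0.65 = 5.19533 m below the surface.

d_top ≈ 5.195 m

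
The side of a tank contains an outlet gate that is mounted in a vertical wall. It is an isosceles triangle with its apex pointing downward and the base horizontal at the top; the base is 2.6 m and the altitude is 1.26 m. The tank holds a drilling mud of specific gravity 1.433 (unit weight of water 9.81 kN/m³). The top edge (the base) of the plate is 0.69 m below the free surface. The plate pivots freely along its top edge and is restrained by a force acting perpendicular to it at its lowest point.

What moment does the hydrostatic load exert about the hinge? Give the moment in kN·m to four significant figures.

M ≈ 12.77 kN·m

γ = 1.433 × 9.81 = 14.05773 kN/m³.
With the apex down, the centroid sits h/3 = 1.26/3 = 0.42 m below the base (the top edge), so the centroid depth is h_c = 0.69 + 0.42 = 1.11 m.
A = ½ × 2.6 × 1.26 = 1.638 m².
Resultant F = γ·h_c·A = 14.05773 × 1.11 × 1.638 = 25.5595 kN.
I_c = b·h³/36 = 2.6 × 1.26³/36 = 0.144472 m⁴.
Centre of pressure: y_p = y_c + I_c/(y_c·A) = 1.11 + 0.144472/(1.11 × 1.638) = 1.11 + 0.0794597 = 1.18946 m along the plane.
The resultant acts 0.42 + 0.0794597 = 0.49946 m (along the plate) below the hinge at the top edge, so the moment about the hinge is M = F × 0.49946 = 25.5595 × 0.49946 = 12.7659 kN·m.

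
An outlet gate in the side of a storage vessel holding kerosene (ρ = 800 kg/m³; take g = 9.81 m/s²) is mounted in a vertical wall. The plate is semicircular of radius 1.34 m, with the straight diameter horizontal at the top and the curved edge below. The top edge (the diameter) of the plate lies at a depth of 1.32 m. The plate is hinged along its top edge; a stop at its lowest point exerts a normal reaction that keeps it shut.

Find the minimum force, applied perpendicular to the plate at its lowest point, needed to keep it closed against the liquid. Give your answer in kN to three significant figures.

γ = ρg = 800 × 9.81 / 1000 = 7.848 kN/m³.
The centroid of a semicircle lies 4r/(3π) = 0.568714 m from the diameter, here below the top edge, so the centroid depth is h_c = 1.32 + 0.568714 = 1.88871 m.
A = πr²/2 = π × 1.34²/2 = 2.82052 m².
Resultant F = γ·h_c·A = 7.848 × 1.88871 × 2.82052 = 41.8074 kN.
I_c = (π/8 − 8/(9π))·r⁴ = 0.109757 × 1.34⁴ = 0.353876 m⁴.
Centre of pressure: y_p = y_c + I_c/(y_c·A) = 1.88871 + 0.353876/(1.88871 × 2.82052) = 1.88871 + 0.0664288 = 1.95514 m along the plane.
The resultant acts 0.568714 + 0.0664288 = 0.635143 m (along the plate) below the hinge at the top edge, so the moment about the hinge is M = F × 0.635143 = 41.8074 × 0.635143 = 26.5537 kN·m.
A normal force at the bottom, 1.34 m from the hinge, must supply this moment: P = 26.5537/1.34 = 19.8162 kN.

P ≈ 19.8 kN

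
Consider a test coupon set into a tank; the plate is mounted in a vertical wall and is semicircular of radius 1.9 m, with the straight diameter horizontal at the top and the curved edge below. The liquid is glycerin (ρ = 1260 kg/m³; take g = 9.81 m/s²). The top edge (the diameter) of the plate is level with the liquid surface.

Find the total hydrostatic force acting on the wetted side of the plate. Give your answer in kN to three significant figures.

γ = ρg = 1260 × 9.81 / 1000 = 12.3606 kN/m³.
The centroid of a semicircle lies 4r/(3π) = 0.806385 m from the diameter, here below the top edge, so the centroid depth is h_c = 0.806385 m.
A = πr²/2 = π × 1.9²/2 = 5.67057 m².
Resultant F = γ·h_c·A = 12.3606 × 0.806385 × 5.67057 = 56.5209 kN.

F ≈ 56.5 kN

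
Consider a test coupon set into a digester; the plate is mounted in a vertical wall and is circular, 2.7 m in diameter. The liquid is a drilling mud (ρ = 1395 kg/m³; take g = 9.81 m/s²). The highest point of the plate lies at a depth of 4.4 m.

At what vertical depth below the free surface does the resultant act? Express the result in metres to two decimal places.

γ = ρg = 1395 × 9.81 / 1000 = 13.68495 kN/m³.
The centroid is at the centre, 1.35 m below the top of the plate, so the centroid depth is h_c = 4.4 + 1.35 = 5.75 m.
A = π(1.35)² = 5.72555 m².
Resultant F = γ·h_c·A = 13.68495 × 5.75 × 5.72555 = 450.535 kN.
I_c = πr⁴/4 = π × 1.35⁴/4 = 2.6087 m⁴.
Centre of pressure: y_p = y_c + I_c/(y_c·A) = 5.75 + 2.6087/(5.75 × 5.72555) = 5.75 + 0.079239 = 5.82924 m along the plane.

h_p = 5.83 m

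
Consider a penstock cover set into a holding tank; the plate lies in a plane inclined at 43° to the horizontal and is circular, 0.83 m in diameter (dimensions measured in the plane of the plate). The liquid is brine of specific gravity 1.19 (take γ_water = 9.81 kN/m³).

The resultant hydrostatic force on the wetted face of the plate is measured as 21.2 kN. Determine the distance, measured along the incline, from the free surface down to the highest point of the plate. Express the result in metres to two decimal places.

γ = 1.19 × 9.81 = 11.6739 kN/m³.
A = π(0.415)² = 0.541061 m².
From F = γ·h_c·A, the centroid depth is h_c = 21.2/(11.6739 × 0.541061) = 3.3564 m.
Let θ = 43° be the plate's angle to the horizontal; measure y along the incline from where the plane meets the free surface. Vertical depth h = y·sinθ with sinθ = 0.681998.
Along the incline, y_c = h_c/sinθ = 3.3564/0.681998 = 4.92142 m.
The centroid is at the centre, 0.415 m below the top of the plate, so the highest point sits at y_top = 4.92142 − 0.415 = 4.50642 m along the incline.

y_top ≈ 4.51 m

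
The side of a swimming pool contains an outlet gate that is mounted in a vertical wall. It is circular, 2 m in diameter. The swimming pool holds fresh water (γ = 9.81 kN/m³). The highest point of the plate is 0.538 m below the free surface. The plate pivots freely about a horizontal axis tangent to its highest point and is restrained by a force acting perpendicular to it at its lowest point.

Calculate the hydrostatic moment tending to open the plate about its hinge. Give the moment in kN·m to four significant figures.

M ≈ 55.10 kN·m

γ = 9.81 kN/m³.
The centroid is at the centre, 1 m below the top of the plate, so the centroid depth is h_c = 0.538 + 1 = 1.538 m.
A = π(1)² = 3.14159 m².
Resultant F = γ·h_c·A = 9.81 × 1.538 × 3.14159 = 47.3996 kN.
I_c = πr⁴/4 = π × 1⁴/4 = 0.785398 m⁴.
Centre of pressure: y_p = y_c + I_c/(y_c·A) = 1.538 + 0.785398/(1.538 × 3.14159) = 1.538 + 0.162549 = 1.70055 m along the plane.
The resultant acts 1 + 0.162549 = 1.16255 m (along the plate) below the hinge at the top edge, so the moment about the hinge is M = F × 1.16255 = 47.3996 × 1.16255 = 55.1044 kN·m.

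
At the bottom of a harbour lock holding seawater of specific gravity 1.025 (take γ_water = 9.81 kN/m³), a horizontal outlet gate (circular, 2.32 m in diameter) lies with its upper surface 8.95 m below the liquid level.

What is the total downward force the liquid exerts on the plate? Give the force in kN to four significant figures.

γ = 1.025 × 9.81 = 10.05525 kN/m³.
The plate is horizontal, so pressure is uniform at p = γ·h = 10.05525 × 8.95 = 89.9945 kN/m².
A = π(1.16)² = 4.22733 m².
F = p·A = 89.9945 × 4.22733 = 380.436 kN.

F ≈ 380.4 kN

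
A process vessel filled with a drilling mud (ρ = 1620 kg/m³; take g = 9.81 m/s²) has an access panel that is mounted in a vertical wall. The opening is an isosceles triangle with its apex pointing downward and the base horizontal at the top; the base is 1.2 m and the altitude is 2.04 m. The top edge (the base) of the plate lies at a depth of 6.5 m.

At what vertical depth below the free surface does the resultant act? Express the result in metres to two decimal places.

γ = ρg = 1620 × 9.81 / 1000 = 15.8922 kN/m³.
With the apex down, the centroid sits h/3 = 2.04/3 = 0.68 m below the base (the top edge), so the centroid depth is h_c = 6.5 + 0.68 = 7.18 m.
A = ½ × 1.2 × 2.04 = 1.224 m².
Resultant F = γ·h_c·A = 15.8922 × 7.18 × 1.224 = 139.666 kN.
I_c = b·h³/36 = 1.2 × 2.04³/36 = 0.282989 m⁴.
Centre of pressure: y_p = y_c + I_c/(y_c·A) = 7.18 + 0.282989/(7.18 × 1.224) = 7.18 + 0.0322006 = 7.2122 m along the plane.

h_p = 7.21 m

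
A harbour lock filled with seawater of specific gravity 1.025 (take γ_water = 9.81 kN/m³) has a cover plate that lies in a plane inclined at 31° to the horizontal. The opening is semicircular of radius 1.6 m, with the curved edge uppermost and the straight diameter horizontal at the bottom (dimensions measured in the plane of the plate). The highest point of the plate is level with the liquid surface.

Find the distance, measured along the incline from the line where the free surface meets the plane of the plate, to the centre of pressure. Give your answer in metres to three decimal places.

y_p = 1.115 m

γ = 1.025 × 9.81 = 10.05525 kN/m³.
Let θ = 31° be the plate's angle to the horizontal; measure y along the incline from where the plane meets the free surface. Vertical depth h = y·sinθ with sinθ = 0.515038.
The centroid lies 4r/(3π) = 0.679061 m above the diameter, so r − 4r/(3π) = 1.6 − 0.679061 = 0.920939 m below the topmost point, so y_c = 0.920939 m and h_c = 0.920939 × 0.515038 = 0.474319 m.
A = πr²/2 = π × 1.6²/2 = 4.02124 m².
Resultant F = γ·h_c·A = 10.05525 × 0.474319 × 4.02124 = 19.1789 kN.
I_c = (π/8 − 8/(9π))·r⁴ = 0.109757 × 1.6⁴ = 0.719303 m⁴.
Centre of pressure: y_p = y_c + I_c/(y_c·A) = 0.920939 + 0.719303/(0.920939 × 4.02124) = 0.920939 + 0.194232 = 1.11517 m along the plane.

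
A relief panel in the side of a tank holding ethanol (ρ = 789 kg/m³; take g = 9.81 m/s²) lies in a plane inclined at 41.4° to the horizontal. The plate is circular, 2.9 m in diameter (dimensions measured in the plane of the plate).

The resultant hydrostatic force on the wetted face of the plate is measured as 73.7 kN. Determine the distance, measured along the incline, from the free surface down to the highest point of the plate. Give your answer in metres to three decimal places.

γ = ρg = 789 × 9.81 / 1000 = 7.74009 kN/m³.
A = π(1.45)² = 6.6052 m².
From F = γ·h_c·A, the centroid depth is h_c = 73.7/(7.74009 × 6.6052) = 1.44157 m.
Let θ = 41.4° be the plate's angle to the horizontal; measure y along the incline from where the plane meets the free surface. Vertical depth h = y·sinθ with sinθ = 0.661312.
Along the incline, y_c = h_c/sinθ = 1.44157/0.661312 = 2.17986 m.
The centroid is at the centre, 1.45 m below the top of the plate, so the highest point sits at y_top = 2.17986 − 1.45 = 0.72986 m along the incline.

y_top ≈ 0.730 m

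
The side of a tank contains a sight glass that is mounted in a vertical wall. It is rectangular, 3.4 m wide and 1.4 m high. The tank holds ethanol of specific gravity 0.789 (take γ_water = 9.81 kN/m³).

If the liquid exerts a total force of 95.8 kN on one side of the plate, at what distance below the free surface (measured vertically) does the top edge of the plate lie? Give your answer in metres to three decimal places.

d_top ≈ 1.900 m

γ = 0.789 × 9.81 = 7.74009 kN/m³.
A = 3.4 × 1.4 = 4.76 m².
From F = γ·h_c·A, the centroid depth is h_c = 95.8/(7.74009 × 4.76) = 2.60023 m.
The centroid lies 1.4/2 = 0.7 m below the top edge, so the top edge sits at h_top = 2.60023 − 0.7 = 1.90023 m below the surface.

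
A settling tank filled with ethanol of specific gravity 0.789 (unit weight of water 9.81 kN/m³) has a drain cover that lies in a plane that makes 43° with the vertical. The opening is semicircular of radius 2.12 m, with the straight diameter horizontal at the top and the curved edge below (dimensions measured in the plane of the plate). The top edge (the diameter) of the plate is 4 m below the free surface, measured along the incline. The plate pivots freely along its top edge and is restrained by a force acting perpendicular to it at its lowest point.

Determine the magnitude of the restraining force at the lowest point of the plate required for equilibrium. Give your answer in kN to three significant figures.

P ≈ 89.0 kN

γ = 0.789 × 9.81 = 7.74009 kN/m³.
The plate makes 43° with the vertical, i.e. θ = 90° − 43° = 47° to the horizontal. Measuring y along the incline from the free-surface line, vertical depth h = y·sinθ with sinθ = 0.731354.
The centroid of a semicircle lies 4r/(3π) = 0.899756 m from the diameter, here below the top edge, so y_c = 4 + 0.899756 = 4.89976 m and h_c = 4.89976 × 0.731354 = 3.58346 m.
A = πr²/2 = π × 2.12²/2 = 7.05979 m².
Resultant F = γ·h_c·A = 7.74009 × 3.58346 × 7.05979 = 195.812 kN.
I_c = (π/8 − 8/(9π))·r⁴ = 0.109757 × 2.12⁴ = 2.21705 m⁴.
Centre of pressure: y_p = y_c + I_c/(y_c·A) = 4.89976 + 2.21705/(4.89976 × 7.05979) = 4.89976 + 0.0640927 = 4.96385 m along the plane.
The resultant acts 0.899756 + 0.0640927 = 0.963849 m (along the plate) below the hinge at the top edge, so the moment about the hinge is M = F × 0.963849 = 195.812 × 0.963849 = 188.733 kN·m.
A normal force at the bottom, 2.12 m from the hinge, must supply this moment: P = 188.733/2.12 = 89.025 kN.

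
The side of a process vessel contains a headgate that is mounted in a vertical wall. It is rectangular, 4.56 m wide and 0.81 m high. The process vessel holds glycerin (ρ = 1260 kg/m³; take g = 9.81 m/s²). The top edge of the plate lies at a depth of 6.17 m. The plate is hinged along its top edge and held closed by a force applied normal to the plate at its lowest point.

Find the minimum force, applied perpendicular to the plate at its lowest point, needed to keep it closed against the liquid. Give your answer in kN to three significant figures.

γ = ρg = 1260 × 9.81 / 1000 = 12.3606 kN/m³.
The centroid lies 0.81/2 = 0.405 m below the top edge, so the centroid depth is h_c = 6.17 + 0.405 = 6.575 m.
A = 4.56 × 0.81 = 3.6936 m².
Resultant F = γ·h_c·A = 12.3606 × 6.575 × 3.6936 = 300.182 kN.
I_c = b·h³/12 = 4.56 × 0.81³/12 = 0.201948 m⁴.
Centre of pressure: y_p = y_c + I_c/(y_c·A) = 6.575 + 0.201948/(6.575 × 3.6936) = 6.575 + 0.00831561 = 6.58332 m along the plane.
The resultant acts 0.405 + 0.00831561 = 0.413316 m (along the plate) below the hinge at the top edge, so the moment about the hinge is M = F × 0.413316 = 300.182 × 0.413316 = 124.07 kN·m.
A normal force at the bottom, 0.81 m from the hinge, must supply this moment: P = 124.07/0.81 = 153.173 kN.

P ≈ 153 kN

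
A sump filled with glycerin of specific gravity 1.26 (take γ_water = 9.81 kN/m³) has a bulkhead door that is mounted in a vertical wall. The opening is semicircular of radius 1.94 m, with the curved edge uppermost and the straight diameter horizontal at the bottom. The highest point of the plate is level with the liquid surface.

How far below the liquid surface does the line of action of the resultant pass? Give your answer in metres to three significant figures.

γ = 1.26 × 9.81 = 12.3606 kN/m³.
The centroid lies 4r/(3π) = 0.823362 m above the diameter, so r − 4r/(3π) = 1.94 − 0.823362 = 1.11664 m below the topmost point, so the centroid depth is h_c = 1.11664 m.
A = πr²/2 = π × 1.94²/2 = 5.91185 m².
Resultant F = γ·h_c·A = 12.3606 × 1.11664 × 5.91185 = 81.5974 kN.
I_c = (π/8 − 8/(9π))·r⁴ = 0.109757 × 1.94⁴ = 1.55467 m⁴.
Centre of pressure: y_p = y_c + I_c/(y_c·A) = 1.11664 + 1.55467/(1.11664 × 5.91185) = 1.11664 + 0.235506 = 1.35215 m along the plane.

h_p = 1.35 m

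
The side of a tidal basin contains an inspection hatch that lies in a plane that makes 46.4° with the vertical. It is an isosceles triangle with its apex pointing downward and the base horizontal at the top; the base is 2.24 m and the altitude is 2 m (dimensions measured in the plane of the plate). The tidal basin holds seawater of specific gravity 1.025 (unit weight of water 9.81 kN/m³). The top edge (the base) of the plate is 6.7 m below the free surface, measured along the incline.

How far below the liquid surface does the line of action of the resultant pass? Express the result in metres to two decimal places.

γ = 1.025 × 9.81 = 10.05525 kN/m³.
The plate makes 46.4° with the vertical, i.e. θ = 90° − 46.4° = 43.6° to the horizontal. Measuring y along the incline from the free-surface line, vertical depth h = y·sinθ with sinθ = 0.689620.
With the apex down, the centroid sits h/3 = 2/3 = 0.666667 m below the base (the top edge), so y_c = 6.7 + 0.666667 = 7.36667 m and h_c = 7.36667 × 0.689620 = 5.0802 m.
A = ½ × 2.24 × 2 = 2.24 m².
Resultant F = γ·h_c·A = 10.05525 × 5.0802 × 2.24 = 114.425 kN.
I_c = b·h³/36 = 2.24 × 2³/36 = 0.497778 m⁴.
Centre of pressure: y_p = y_c + I_c/(y_c·A) = 7.36667 + 0.497778/(7.36667 × 2.24) = 7.36667 + 0.0301659 = 7.39684 m along the plane.
Vertically, h_p = y_p·sinθ = 7.39684 × 0.689620 = 5.10101 m.

h_p = 5.10 m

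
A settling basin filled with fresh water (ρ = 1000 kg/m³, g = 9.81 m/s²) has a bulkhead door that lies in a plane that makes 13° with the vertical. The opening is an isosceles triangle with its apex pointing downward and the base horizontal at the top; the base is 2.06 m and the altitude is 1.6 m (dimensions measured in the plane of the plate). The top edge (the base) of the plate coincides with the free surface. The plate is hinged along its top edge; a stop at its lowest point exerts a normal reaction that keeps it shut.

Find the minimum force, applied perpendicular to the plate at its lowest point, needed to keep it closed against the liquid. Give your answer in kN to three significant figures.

P ≈ 4.20 kN

γ = ρg = 1000 × 9.81 = 9810 N/m³ = 9.81 kN/m³.
The plate makes 13° with the vertical, i.e. θ = 90° − 13° = 77° to the horizontal. Measuring y along the incline from the free-surface line, vertical depth h = y·sinθ with sinθ = 0.974370.
With the apex down, the centroid sits h/3 = 1.6/3 = 0.533333 m below the base (the top edge), so y_c = 0.533333 m and h_c = 0.533333 × 0.974370 = 0.519664 m.
A = ½ × 2.06 × 1.6 = 1.648 m².
Resultant F = γ·h_c·A = 9.81 × 0.519664 × 1.648 = 8.40135 kN.
I_c = b·h³/36 = 2.06 × 1.6³/36 = 0.234382 m⁴.
Centre of pressure: y_p = y_c + I_c/(y_c·A) = 0.533333 + 0.234382/(0.533333 × 1.648) = 0.533333 + 0.266667 = 0.8 m along the plane.
The resultant acts 0.533333 + 0.266667 = 0.8 m (along the plate) below the hinge at the top edge, so the moment about the hinge is M = F × 0.8 = 8.40135 × 0.8 = 6.72108 kN·m.
A normal force at the bottom, 1.6 m from the hinge, must supply this moment: P = 6.72108/1.6 = 4.20067 kN.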